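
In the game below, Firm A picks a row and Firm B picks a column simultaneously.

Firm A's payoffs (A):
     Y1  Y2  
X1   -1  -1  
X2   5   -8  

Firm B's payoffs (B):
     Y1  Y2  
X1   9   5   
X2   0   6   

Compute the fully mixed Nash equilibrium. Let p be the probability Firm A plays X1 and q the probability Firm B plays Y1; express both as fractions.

In a mixed NE each player is indifferent between their pure strategies, so the opponent's mix sets the indifference.
Firm B indifferent between Y1 and Y2: p·9 + (1−p)·0 = p·5 + (1−p)·6 ⟹ 0 + 9p = 6 + (-1)p ⟹ p = 3/5.
Firm A indifferent between X1 and X2: q·(-1) + (1−q)·(-1) = q·5 + (1−q)·(-8) ⟹ (-1) + 0q = (-8) + 13q ⟹ q = 7/13.

p = 3/5, q = 7/13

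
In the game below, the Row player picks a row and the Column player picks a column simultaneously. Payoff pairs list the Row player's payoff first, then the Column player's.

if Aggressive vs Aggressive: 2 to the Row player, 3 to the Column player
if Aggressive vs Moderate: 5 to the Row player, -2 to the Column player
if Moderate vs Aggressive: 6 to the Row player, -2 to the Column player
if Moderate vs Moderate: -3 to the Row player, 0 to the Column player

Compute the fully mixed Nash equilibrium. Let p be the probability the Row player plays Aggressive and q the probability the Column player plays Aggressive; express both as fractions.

p = 2/7, q = 2/3

In a mixed NE each player is indifferent between their pure strategies, so the opponent's mix sets the indifference.
The Column player indifferent between Aggressive and Moderate: p·3 + (1−p)·(-2) = p·(-2) + (1−p)·0 ⟹ (-2) + 5p = 0 + (-2)p ⟹ p = 2/7.
The Row player indifferent between Aggressive and Moderate: q·2 + (1−q)·5 = q·6 + (1−q)·(-3) ⟹ 5 + (-3)q = (-3) + 9q ⟹ q = 2/3.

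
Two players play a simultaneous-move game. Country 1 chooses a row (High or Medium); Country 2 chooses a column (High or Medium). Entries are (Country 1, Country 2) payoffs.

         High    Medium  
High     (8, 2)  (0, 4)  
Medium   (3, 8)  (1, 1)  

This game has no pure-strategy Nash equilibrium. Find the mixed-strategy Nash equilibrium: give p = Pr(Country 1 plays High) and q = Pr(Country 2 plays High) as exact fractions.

Each player's mixing probability is pinned down by making the *other* player indifferent.
Country 2 indifferent between High and Medium: p·2 + (1−p)·8 = p·4 + (1−p)·1 ⟹ 8 + (-6)p = 1 + 3p ⟹ p = 7/9.
Country 1 indifferent between High and Medium: q·8 + (1−q)·0 = q·3 + (1−q)·1 ⟹ 0 + 8q = 1 + 2q ⟹ q = 1/6.

p = 7/9, q = 1/6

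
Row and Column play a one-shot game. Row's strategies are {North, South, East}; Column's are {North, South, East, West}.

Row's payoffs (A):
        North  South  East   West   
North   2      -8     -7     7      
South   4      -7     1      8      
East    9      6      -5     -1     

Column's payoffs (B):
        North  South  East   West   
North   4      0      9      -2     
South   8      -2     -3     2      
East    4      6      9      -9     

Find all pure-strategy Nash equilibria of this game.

Find each player's best response to every opponent strategy; NE are the intersections.
Row's best responses — vs North: East (payoff 9); vs South: East (payoff 6); vs East: South (payoff 1); vs West: South (payoff 8).
Column's best responses — vs North: East (payoff 9); vs South: North (payoff 8); vs East: East (payoff 9).
No cell has both players best-responding. For instance, Row's best reply to North is East, but against East Column prefers East over North.

No pure-strategy Nash equilibrium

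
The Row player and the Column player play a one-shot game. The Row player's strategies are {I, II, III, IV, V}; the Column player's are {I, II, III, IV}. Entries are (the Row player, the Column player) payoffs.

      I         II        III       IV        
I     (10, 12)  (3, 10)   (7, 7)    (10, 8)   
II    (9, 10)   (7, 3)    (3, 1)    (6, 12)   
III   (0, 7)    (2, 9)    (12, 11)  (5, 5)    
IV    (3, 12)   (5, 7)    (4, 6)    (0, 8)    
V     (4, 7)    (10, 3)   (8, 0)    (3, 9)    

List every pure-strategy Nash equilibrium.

(I, I) and (III, III)

A profile is a Nash equilibrium when each player is best-responding to the other.
The Row player's best responses — vs I: I (payoff 10); vs II: V (payoff 10); vs III: III (payoff 12); vs IV: I (payoff 10).
The Column player's best responses — vs I: I (payoff 12); vs II: IV (payoff 12); vs III: III (payoff 11); vs IV: I (payoff 12); vs V: IV (payoff 9).
Mutual best responses occur at (I, I) and (III, III); at each, neither player gains by switching.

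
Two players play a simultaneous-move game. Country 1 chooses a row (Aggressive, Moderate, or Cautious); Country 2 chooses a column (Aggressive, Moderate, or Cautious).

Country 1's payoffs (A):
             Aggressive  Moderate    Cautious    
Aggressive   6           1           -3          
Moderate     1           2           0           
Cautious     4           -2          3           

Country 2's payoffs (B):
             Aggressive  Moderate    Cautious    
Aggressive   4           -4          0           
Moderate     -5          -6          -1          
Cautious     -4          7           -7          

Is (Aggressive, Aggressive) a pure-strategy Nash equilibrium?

Holding Country 2 at Aggressive: Country 1 gets 6 from Aggressive, versus 1 from Moderate, 4 from Cautious. No profitable deviation for Country 1.
Holding Country 1 at Aggressive: Country 2 gets 4 from Aggressive, versus -4 from Moderate, 0 from Cautious. No profitable deviation for Country 2 either.

Yes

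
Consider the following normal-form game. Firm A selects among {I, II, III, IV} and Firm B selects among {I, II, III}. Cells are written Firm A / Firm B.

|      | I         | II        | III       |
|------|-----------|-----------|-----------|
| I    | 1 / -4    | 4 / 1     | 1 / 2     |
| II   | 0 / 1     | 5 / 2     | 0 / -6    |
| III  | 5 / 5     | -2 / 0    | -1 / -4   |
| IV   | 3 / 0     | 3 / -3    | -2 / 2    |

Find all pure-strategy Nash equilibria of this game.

(I, III), (II, II), and (III, I)

Check mutual best responses: a cell is a NE iff neither player can gain by unilaterally deviating.
Firm A's best responses — vs I: III (payoff 5); vs II: II (payoff 5); vs III: I (payoff 1).
Firm B's best responses — vs I: III (payoff 2); vs II: II (payoff 2); vs III: I (payoff 5); vs IV: III (payoff 2).
Mutual best responses occur at (I, III), (II, II), and (III, I); at each, neither player gains by switching.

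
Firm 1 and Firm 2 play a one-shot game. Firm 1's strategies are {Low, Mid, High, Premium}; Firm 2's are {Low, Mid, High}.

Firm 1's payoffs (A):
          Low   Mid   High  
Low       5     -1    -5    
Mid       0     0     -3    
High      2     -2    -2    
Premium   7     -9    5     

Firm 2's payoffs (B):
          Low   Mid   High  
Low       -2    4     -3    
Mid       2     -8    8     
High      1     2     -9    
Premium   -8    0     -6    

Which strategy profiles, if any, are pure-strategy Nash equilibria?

There is no pure-strategy Nash equilibrium

Check mutual best responses: a cell is a NE iff neither player can gain by unilaterally deviating.
Firm 1's best responses — vs Low: Premium (payoff 7); vs Mid: Mid (payoff 0); vs High: Premium (payoff 5).
Firm 2's best responses — vs Low: Mid (payoff 4); vs Mid: High (payoff 8); vs High: Mid (payoff 2); vs Premium: Mid (payoff 0).
No cell has both players best-responding. For instance, Firm 1's best reply to Mid is Mid, but against Mid Firm 2 prefers High over Mid.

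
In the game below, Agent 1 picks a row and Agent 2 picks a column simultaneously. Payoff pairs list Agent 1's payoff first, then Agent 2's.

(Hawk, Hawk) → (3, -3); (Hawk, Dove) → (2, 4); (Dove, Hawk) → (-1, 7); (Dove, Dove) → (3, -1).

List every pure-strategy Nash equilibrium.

None

A profile is a Nash equilibrium when each player is best-responding to the other.
Agent 1's best responses — vs Hawk: Hawk (payoff 3); vs Dove: Dove (payoff 3).
Agent 2's best responses — vs Hawk: Dove (payoff 4); vs Dove: Hawk (payoff 7).
No cell has both players best-responding. For instance, Agent 1's best reply to Dove is Dove, but against Dove Agent 2 prefers Hawk over Dove.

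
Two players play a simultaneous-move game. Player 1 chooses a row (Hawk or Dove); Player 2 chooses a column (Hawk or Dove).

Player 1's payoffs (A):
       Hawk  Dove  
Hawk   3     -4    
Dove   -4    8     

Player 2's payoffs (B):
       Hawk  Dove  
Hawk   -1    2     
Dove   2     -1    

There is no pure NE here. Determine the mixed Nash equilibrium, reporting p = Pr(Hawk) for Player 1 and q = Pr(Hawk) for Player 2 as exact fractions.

In a mixed NE each player is indifferent between their pure strategies, so the opponent's mix sets the indifference.
Player 2 indifferent between Hawk and Dove: p·(-1) + (1−p)·2 = p·2 + (1−p)·(-1) ⟹ 2 + (-3)p = (-1) + 3p ⟹ p = 1/2.
Player 1 indifferent between Hawk and Dove: q·3 + (1−q)·(-4) = q·(-4) + (1−q)·8 ⟹ (-4) + 7q = 8 + (-12)q ⟹ q = 12/19.

p = 1/2, q = 12/19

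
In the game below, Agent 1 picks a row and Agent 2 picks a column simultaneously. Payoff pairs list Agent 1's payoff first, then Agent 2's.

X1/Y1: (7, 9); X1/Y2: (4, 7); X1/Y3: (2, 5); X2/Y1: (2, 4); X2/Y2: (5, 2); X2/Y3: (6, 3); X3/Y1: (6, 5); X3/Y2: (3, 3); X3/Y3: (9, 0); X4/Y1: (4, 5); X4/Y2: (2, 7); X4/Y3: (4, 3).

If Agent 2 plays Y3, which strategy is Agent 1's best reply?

X3

With Agent 2 fixed at Y3, Agent 1's payoffs are: X1 → 2, X2 → 6, X3 → 9, X4 → 4.
The maximum is 9, achieved by X3.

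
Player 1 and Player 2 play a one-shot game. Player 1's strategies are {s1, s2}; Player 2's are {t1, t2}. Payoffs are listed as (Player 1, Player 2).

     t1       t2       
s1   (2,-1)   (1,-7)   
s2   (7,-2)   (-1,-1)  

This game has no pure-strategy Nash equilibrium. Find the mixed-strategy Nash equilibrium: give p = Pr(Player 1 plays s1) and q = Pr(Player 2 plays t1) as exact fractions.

Each player's mixing probability is pinned down by making the *other* player indifferent.
Player 2 indifferent between t1 and t2: p·(-1) + (1−p)·(-2) = p·(-7) + (1−p)·(-1) ⟹ (-2) + 1p = (-1) + (-6)p ⟹ p = 1/7.
Player 1 indifferent between s1 and s2: q·2 + (1−q)·1 = q·7 + (1−q)·(-1) ⟹ 1 + 1q = (-1) + 8q ⟹ q = 2/7.

p = 1/7, q = 2/7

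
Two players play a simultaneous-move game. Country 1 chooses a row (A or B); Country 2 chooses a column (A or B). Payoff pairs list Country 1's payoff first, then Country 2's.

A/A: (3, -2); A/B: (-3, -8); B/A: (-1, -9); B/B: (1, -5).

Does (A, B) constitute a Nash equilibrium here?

No

Holding Country 2 at B: Country 1 gets -3 from A but could get 1 by switching to B. Country 1 has a profitable deviation.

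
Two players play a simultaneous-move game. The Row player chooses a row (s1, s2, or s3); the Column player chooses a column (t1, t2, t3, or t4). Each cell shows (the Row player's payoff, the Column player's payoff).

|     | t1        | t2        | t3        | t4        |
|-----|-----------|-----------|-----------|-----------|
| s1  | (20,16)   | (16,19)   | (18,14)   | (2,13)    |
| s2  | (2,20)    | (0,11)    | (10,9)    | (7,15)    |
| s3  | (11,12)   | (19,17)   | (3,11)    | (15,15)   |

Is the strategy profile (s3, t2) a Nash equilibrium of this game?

Holding the Column player at t2: the Row player gets 19 from s3, versus 16 from s1, 0 from s2. No profitable deviation for the Row player.
Holding the Row player at s3: the Column player gets 17 from t2, versus 12 from t1, 11 from t3, 15 from t4. No profitable deviation for the Column player either.

Yes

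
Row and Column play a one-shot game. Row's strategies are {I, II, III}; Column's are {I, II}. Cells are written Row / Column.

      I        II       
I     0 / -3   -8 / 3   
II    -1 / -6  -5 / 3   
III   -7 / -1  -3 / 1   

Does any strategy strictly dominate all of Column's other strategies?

Check whether one of Column's strategies beats all alternatives regardless of what the opponent does.
II strictly dominates: vs I: 3 > -3; vs II: 3 > -6; vs III: 1 > -1.

II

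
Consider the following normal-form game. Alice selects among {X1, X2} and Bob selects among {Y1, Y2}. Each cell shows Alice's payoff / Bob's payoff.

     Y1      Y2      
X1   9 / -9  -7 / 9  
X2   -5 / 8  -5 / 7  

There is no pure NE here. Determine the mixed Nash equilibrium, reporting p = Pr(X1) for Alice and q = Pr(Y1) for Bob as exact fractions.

p = 1/19, q = 1/8

Each player's mixing probability is pinned down by making the *other* player indifferent.
Bob indifferent between Y1 and Y2: p·(-9) + (1−p)·8 = p·9 + (1−p)·7 ⟹ 8 + (-17)p = 7 + 2p ⟹ p = 1/19.
Alice indifferent between X1 and X2: q·9 + (1−q)·(-7) = q·(-5) + (1−q)·(-5) ⟹ (-7) + 16q = (-5) + 0q ⟹ q = 1/8.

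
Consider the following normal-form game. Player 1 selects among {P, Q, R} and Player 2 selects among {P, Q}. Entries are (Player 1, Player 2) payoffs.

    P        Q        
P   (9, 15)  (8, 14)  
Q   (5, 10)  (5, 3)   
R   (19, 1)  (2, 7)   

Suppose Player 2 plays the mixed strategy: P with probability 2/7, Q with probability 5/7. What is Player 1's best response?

Compute Player 1's expected payoff from each pure strategy against the given mix.
P: (2/7)·9 + (5/7)·8 = 58/7
Q: (2/7)·5 + (5/7)·5 = 5
R: (2/7)·19 + (5/7)·2 = 48/7
Highest expected payoff is 58/7, from P.

P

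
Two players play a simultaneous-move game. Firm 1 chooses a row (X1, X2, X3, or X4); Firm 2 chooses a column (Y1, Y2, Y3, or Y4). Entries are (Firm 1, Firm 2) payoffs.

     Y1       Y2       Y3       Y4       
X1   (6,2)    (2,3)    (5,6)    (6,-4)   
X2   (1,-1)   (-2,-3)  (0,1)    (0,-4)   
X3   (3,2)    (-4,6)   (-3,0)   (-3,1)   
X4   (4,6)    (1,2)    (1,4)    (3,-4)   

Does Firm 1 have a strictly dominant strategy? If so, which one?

A strategy is strictly dominant if it gives Firm 1 a strictly higher payoff than every other strategy, against every choice by the opponent.
X1 strictly dominates: vs Y1: 6 > each of {1, 3, 4}; vs Y2: 2 > each of {-2, -4, 1}; vs Y3: 5 > each of {0, -3, 1}; vs Y4: 6 > each of {0, -3, 3}.

X1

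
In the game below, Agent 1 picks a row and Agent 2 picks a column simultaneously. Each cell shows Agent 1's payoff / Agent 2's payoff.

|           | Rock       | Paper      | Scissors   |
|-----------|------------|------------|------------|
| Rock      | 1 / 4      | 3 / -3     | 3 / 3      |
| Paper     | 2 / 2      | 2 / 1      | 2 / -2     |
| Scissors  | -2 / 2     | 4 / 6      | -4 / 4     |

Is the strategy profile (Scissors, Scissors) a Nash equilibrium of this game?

No

Holding Agent 2 at Scissors: Agent 1 gets -4 from Scissors but could get 3 by switching to Rock. Agent 1 has a profitable deviation.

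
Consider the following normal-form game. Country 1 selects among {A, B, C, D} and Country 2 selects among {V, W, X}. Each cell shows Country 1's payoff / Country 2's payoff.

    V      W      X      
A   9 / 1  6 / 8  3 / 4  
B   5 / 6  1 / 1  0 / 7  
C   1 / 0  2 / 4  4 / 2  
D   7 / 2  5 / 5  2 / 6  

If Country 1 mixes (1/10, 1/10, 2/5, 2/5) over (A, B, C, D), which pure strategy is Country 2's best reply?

Compute Country 2's expected payoff from each pure strategy against the given mix.
V: (1/10)·1 + (1/10)·6 + (2/5)·0 + (2/5)·2 = 3/2
W: (1/10)·8 + (1/10)·1 + (2/5)·4 + (2/5)·5 = 9/2
X: (1/10)·4 + (1/10)·7 + (2/5)·2 + (2/5)·6 = 43/10
Highest expected payoff is 9/2, from W.

W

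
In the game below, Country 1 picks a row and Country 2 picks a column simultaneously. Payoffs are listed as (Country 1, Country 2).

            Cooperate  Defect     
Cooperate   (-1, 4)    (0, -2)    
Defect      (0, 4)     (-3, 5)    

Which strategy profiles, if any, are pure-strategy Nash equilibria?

No pure-strategy Nash equilibrium

Find each player's best response to every opponent strategy; NE are the intersections.
Country 1's best responses — vs Cooperate: Defect (payoff 0); vs Defect: Cooperate (payoff 0).
Country 2's best responses — vs Cooperate: Cooperate (payoff 4); vs Defect: Defect (payoff 5).
No cell has both players best-responding. For instance, Country 1's best reply to Cooperate is Defect, but against Defect Country 2 prefers Defect over Cooperate.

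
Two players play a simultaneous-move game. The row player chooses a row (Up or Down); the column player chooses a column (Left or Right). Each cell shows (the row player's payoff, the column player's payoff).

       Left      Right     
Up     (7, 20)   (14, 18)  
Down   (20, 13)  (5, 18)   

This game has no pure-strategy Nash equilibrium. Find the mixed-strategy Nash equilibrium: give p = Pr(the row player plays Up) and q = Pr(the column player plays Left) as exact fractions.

p = 5/7, q = 9/22

Each player's mixing probability is pinned down by making the *other* player indifferent.
The column player indifferent between Left and Right: p·20 + (1−p)·13 = p·18 + (1−p)·18 ⟹ 13 + 7p = 18 + 0p ⟹ p = 5/7.
The row player indifferent between Up and Down: q·7 + (1−q)·14 = q·20 + (1−q)·5 ⟹ 14 + (-7)q = 5 + 15q ⟹ q = 9/22.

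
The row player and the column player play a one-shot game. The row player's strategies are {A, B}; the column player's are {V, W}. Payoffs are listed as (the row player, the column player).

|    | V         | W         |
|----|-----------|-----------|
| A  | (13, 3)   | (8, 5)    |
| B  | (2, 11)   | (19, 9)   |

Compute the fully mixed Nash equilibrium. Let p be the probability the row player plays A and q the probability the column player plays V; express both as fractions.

In a mixed NE each player is indifferent between their pure strategies, so the opponent's mix sets the indifference.
The column player indifferent between V and W: p·3 + (1−p)·11 = p·5 + (1−p)·9 ⟹ 11 + (-8)p = 9 + (-4)p ⟹ p = 1/2.
The row player indifferent between A and B: q·13 + (1−q)·8 = q·2 + (1−q)·19 ⟹ 8 + 5q = 19 + (-17)q ⟹ q = 1/2.

p = 1/2, q = 1/2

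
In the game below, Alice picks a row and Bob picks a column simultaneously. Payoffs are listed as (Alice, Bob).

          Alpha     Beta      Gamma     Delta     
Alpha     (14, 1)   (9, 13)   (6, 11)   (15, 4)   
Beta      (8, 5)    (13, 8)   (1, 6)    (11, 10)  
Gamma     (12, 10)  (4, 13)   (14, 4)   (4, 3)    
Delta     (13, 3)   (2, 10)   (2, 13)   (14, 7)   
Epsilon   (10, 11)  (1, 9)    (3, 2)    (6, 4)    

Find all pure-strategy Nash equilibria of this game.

There is no pure-strategy Nash equilibrium

Check mutual best responses: a cell is a NE iff neither player can gain by unilaterally deviating.
Alice's best responses — vs Alpha: Alpha (payoff 14); vs Beta: Beta (payoff 13); vs Gamma: Gamma (payoff 14); vs Delta: Alpha (payoff 15).
Bob's best responses — vs Alpha: Beta (payoff 13); vs Beta: Delta (payoff 10); vs Gamma: Beta (payoff 13); vs Delta: Gamma (payoff 13); vs Epsilon: Alpha (payoff 11).
No cell has both players best-responding. For instance, Alice's best reply to Beta is Beta, but against Beta Bob prefers Delta over Beta.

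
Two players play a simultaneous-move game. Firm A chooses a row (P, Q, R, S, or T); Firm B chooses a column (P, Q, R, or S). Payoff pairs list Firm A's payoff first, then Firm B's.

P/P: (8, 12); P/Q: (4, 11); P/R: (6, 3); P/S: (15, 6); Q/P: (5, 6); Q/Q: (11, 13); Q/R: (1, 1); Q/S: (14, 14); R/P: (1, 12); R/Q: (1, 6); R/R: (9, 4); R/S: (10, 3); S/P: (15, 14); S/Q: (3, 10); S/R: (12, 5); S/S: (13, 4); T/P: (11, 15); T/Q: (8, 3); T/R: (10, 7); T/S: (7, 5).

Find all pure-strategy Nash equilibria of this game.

Check mutual best responses: a cell is a NE iff neither player can gain by unilaterally deviating.
Firm A's best responses — vs P: S (payoff 15); vs Q: Q (payoff 11); vs R: S (payoff 12); vs S: P (payoff 15).
Firm B's best responses — vs P: P (payoff 12); vs Q: S (payoff 14); vs R: P (payoff 12); vs S: P (payoff 14); vs T: P (payoff 15).
The only mutual best response is (S, P); neither player gains by switching there.

(S, P)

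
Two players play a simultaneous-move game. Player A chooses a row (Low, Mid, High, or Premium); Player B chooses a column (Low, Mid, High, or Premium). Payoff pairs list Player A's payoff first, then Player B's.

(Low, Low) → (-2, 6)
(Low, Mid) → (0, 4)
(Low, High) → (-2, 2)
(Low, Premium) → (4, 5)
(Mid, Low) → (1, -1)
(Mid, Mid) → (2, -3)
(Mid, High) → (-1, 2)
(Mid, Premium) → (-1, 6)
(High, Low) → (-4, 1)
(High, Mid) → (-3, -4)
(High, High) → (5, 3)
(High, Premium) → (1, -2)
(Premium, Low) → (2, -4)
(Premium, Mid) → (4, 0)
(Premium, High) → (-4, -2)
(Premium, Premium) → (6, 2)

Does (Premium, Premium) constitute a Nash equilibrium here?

Holding Player B at Premium: Player A gets 6 from Premium, versus 4 from Low, -1 from Mid, 1 from High. No profitable deviation for Player A.
Holding Player A at Premium: Player B gets 2 from Premium, versus -4 from Low, 0 from Mid, -2 from High. No profitable deviation for Player B either.

Yes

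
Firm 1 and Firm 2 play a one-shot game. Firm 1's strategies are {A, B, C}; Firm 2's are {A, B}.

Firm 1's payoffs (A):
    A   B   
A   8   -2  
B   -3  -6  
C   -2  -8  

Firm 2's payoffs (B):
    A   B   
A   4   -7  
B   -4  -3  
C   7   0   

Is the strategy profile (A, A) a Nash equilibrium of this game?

Yes

Holding Firm 2 at A: Firm 1 gets 8 from A, versus -3 from B, -2 from C. No profitable deviation for Firm 1.
Holding Firm 1 at A: Firm 2 gets 4 from A, versus -7 from B. No profitable deviation for Firm 2 either.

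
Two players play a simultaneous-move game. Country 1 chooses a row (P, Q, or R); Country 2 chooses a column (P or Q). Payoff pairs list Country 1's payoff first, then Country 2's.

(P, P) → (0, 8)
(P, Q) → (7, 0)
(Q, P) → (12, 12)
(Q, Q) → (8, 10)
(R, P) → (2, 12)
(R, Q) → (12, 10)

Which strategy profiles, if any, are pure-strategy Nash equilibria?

(Q, P)

A profile is a Nash equilibrium when each player is best-responding to the other.
Country 1's best responses — vs P: Q (payoff 12); vs Q: R (payoff 12).
Country 2's best responses — vs P: P (payoff 8); vs Q: P (payoff 12); vs R: P (payoff 12).
The only mutual best response is (Q, P); neither player gains by switching there.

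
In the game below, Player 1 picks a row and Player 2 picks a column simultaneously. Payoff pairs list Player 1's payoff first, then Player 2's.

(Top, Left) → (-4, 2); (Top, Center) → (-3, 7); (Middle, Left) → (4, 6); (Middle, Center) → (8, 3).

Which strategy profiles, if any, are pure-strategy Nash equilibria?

(Middle, Left)

Find each player's best response to every opponent strategy; NE are the intersections.
Player 1's best responses — vs Left: Middle (payoff 4); vs Center: Middle (payoff 8).
Player 2's best responses — vs Top: Center (payoff 7); vs Middle: Left (payoff 6).
The only mutual best response is (Middle, Left); neither player gains by switching there.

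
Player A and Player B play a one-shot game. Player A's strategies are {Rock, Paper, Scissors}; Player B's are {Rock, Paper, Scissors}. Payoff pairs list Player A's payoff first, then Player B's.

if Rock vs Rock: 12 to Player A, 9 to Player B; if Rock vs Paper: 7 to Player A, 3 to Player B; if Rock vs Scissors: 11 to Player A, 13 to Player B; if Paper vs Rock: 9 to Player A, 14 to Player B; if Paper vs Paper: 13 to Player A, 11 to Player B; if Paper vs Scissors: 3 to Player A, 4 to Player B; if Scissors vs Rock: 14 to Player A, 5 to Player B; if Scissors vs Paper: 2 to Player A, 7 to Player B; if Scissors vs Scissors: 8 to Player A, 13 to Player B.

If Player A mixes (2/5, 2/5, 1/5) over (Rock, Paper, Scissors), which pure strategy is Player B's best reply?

Rock

Player B's best reply maximizes expected payoff against the mix.
Rock: (2/5)·9 + (2/5)·14 + (1/5)·5 = 51/5
Paper: (2/5)·3 + (2/5)·11 + (1/5)·7 = 7
Scissors: (2/5)·13 + (2/5)·4 + (1/5)·13 = 47/5
Highest expected payoff is 51/5, from Rock.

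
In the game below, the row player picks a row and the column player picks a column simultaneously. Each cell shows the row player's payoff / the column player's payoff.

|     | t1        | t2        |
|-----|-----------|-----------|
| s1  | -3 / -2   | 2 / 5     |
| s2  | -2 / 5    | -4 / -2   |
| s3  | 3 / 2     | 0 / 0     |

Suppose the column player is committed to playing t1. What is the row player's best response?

With the column player fixed at t1, the row player's payoffs are: s1 → -3, s2 → -2, s3 → 3.
The maximum is 3, achieved by s3.

s3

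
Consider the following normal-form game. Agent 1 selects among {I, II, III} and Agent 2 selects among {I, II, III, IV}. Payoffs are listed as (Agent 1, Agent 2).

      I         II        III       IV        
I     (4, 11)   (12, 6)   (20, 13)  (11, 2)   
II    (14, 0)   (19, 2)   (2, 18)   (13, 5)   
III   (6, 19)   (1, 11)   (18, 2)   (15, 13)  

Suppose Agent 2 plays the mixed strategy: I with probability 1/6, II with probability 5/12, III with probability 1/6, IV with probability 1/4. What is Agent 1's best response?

II

Agent 1's best reply maximizes expected payoff against the mix.
I: (1/6)·4 + (5/12)·12 + (1/6)·20 + (1/4)·11 = 47/4
II: (1/6)·14 + (5/12)·19 + (1/6)·2 + (1/4)·13 = 83/6
III: (1/6)·6 + (5/12)·1 + (1/6)·18 + (1/4)·15 = 49/6
Highest expected payoff is 83/6, from II.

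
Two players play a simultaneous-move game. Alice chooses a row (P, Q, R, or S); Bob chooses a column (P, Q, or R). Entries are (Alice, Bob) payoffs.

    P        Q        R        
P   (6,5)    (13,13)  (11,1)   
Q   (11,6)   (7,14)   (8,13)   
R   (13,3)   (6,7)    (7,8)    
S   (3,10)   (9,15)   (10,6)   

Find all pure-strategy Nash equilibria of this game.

Check mutual best responses: a cell is a NE iff neither player can gain by unilaterally deviating.
Alice's best responses — vs P: R (payoff 13); vs Q: P (payoff 13); vs R: P (payoff 11).
Bob's best responses — vs P: Q (payoff 13); vs Q: Q (payoff 14); vs R: R (payoff 8); vs S: Q (payoff 15).
The only mutual best response is (P, Q); neither player gains by switching there.

(P, Q)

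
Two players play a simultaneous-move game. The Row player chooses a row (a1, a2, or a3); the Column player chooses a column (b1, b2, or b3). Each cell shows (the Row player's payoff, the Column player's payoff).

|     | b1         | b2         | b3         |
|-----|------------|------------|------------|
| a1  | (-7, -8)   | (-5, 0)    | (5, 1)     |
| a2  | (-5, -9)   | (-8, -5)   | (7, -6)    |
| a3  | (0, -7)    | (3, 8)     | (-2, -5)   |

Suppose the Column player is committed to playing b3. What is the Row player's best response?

With the Column player fixed at b3, the Row player's payoffs are: a1 → 5, a2 → 7, a3 → -2.
The maximum is 7, achieved by a2.

a2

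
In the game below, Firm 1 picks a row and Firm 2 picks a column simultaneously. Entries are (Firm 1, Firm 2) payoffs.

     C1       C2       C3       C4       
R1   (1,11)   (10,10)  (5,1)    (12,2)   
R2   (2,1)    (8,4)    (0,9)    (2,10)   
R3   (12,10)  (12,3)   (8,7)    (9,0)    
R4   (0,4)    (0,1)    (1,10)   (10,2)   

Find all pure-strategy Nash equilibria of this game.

(R3, C1)

Find each player's best response to every opponent strategy; NE are the intersections.
Firm 1's best responses — vs C1: R3 (payoff 12); vs C2: R3 (payoff 12); vs C3: R3 (payoff 8); vs C4: R1 (payoff 12).
Firm 2's best responses — vs R1: C1 (payoff 11); vs R2: C4 (payoff 10); vs R3: C1 (payoff 10); vs R4: C3 (payoff 10).
The only mutual best response is (R3, C1); neither player gains by switching there.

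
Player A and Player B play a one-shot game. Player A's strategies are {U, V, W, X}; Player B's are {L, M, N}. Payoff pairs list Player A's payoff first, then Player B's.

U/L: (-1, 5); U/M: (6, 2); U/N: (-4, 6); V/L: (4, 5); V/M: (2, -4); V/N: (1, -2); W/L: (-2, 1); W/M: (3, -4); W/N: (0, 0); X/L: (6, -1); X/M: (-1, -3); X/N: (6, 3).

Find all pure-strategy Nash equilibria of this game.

(X, N)

Find each player's best response to every opponent strategy; NE are the intersections.
Player A's best responses — vs L: X (payoff 6); vs M: U (payoff 6); vs N: X (payoff 6).
Player B's best responses — vs U: N (payoff 6); vs V: L (payoff 5); vs W: L (payoff 1); vs X: N (payoff 3).
The only mutual best response is (X, N); neither player gains by switching there.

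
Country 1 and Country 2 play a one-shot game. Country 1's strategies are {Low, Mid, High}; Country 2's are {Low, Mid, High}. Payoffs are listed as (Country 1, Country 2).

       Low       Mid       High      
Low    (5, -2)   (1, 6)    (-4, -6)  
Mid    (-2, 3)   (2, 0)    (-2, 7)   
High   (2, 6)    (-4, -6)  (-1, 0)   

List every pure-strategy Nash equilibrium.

There is no pure-strategy Nash equilibrium

Find each player's best response to every opponent strategy; NE are the intersections.
Country 1's best responses — vs Low: Low (payoff 5); vs Mid: Mid (payoff 2); vs High: High (payoff -1).
Country 2's best responses — vs Low: Mid (payoff 6); vs Mid: High (payoff 7); vs High: Low (payoff 6).
No cell has both players best-responding. For instance, Country 1's best reply to High is High, but against High Country 2 prefers Low over High.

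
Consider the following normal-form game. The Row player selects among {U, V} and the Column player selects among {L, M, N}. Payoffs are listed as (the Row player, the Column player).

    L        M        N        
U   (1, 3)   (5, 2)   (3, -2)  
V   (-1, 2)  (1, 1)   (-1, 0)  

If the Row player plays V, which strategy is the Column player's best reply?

L

With the Row player fixed at V, the Column player's payoffs are: L → 2, M → 1, N → 0.
The maximum is 2, achieved by L.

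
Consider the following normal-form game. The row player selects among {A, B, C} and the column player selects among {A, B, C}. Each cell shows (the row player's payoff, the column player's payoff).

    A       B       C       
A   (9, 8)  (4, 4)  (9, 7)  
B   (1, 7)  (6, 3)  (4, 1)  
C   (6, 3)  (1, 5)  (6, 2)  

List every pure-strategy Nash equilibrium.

A profile is a Nash equilibrium when each player is best-responding to the other.
The row player's best responses — vs A: A (payoff 9); vs B: B (payoff 6); vs C: A (payoff 9).
The column player's best responses — vs A: A (payoff 8); vs B: A (payoff 7); vs C: B (payoff 5).
The only mutual best response is (A, A); neither player gains by switching there.

(A, A)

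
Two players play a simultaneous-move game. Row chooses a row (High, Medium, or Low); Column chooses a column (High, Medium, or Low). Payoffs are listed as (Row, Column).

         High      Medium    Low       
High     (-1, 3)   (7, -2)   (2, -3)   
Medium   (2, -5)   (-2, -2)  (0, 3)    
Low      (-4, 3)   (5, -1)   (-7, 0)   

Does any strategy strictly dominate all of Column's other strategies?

A strategy is strictly dominant if it gives Column a strictly higher payoff than every other strategy, against every choice by the opponent.
High is not dominant: against Medium, Medium gives -2 > -5.
Medium is not dominant: against High, High gives 3 > -2.
Low is not dominant: against High, High gives 3 > -3.
No single strategy is best against every opponent action.

No strictly dominant strategy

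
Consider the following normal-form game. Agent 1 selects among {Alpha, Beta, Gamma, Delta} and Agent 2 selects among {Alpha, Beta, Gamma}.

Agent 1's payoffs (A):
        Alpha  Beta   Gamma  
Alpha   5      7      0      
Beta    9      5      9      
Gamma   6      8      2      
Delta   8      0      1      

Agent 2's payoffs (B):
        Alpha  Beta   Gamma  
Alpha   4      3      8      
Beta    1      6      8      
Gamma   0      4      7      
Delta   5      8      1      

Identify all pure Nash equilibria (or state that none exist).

A profile is a Nash equilibrium when each player is best-responding to the other.
Agent 1's best responses — vs Alpha: Beta (payoff 9); vs Beta: Gamma (payoff 8); vs Gamma: Beta (payoff 9).
Agent 2's best responses — vs Alpha: Gamma (payoff 8); vs Beta: Gamma (payoff 8); vs Gamma: Gamma (payoff 7); vs Delta: Beta (payoff 8).
The only mutual best response is (Beta, Gamma); neither player gains by switching there.

(Beta, Gamma)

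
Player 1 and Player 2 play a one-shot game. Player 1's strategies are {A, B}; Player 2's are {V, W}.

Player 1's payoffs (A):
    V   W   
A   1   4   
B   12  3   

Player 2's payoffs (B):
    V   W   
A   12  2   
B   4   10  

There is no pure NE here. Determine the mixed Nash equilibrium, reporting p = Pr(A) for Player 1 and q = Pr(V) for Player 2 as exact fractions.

Each player's mixing probability is pinned down by making the *other* player indifferent.
Player 2 indifferent between V and W: p·12 + (1−p)·4 = p·2 + (1−p)·10 ⟹ 4 + 8p = 10 + (-8)p ⟹ p = 3/8.
Player 1 indifferent between A and B: q·1 + (1−q)·4 = q·12 + (1−q)·3 ⟹ 4 + (-3)q = 3 + 9q ⟹ q = 1/12.

p = 3/8, q = 1/12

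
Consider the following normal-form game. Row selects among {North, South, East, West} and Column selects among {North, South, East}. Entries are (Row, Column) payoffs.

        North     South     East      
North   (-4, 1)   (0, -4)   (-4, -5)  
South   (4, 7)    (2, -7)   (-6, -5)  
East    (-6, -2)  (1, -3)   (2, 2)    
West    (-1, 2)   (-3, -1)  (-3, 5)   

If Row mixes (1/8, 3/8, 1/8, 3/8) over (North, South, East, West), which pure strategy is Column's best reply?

North

Column's best reply maximizes expected payoff against the mix.
North: (1/8)·1 + (3/8)·7 + (1/8)·(-2) + (3/8)·2 = 13/4
South: (1/8)·(-4) + (3/8)·(-7) + (1/8)·(-3) + (3/8)·(-1) = -31/8
East: (1/8)·(-5) + (3/8)·(-5) + (1/8)·2 + (3/8)·5 = -3/8
Highest expected payoff is 13/4, from North.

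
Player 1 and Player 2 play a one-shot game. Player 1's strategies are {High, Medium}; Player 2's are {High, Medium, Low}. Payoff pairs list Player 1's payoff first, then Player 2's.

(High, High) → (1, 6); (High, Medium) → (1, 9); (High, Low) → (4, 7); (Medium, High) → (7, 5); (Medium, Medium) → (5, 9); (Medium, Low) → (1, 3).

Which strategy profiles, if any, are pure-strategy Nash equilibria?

A profile is a Nash equilibrium when each player is best-responding to the other.
Player 1's best responses — vs High: Medium (payoff 7); vs Medium: Medium (payoff 5); vs Low: High (payoff 4).
Player 2's best responses — vs High: Medium (payoff 9); vs Medium: Medium (payoff 9).
The only mutual best response is (Medium, Medium); neither player gains by switching there.

(Medium, Medium)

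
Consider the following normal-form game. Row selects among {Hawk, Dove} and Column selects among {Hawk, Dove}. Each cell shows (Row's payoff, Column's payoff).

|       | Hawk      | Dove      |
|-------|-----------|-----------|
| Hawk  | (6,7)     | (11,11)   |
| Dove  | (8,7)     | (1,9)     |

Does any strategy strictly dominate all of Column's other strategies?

Dove

Check whether one of Column's strategies beats all alternatives regardless of what the opponent does.
Dove strictly dominates: vs Hawk: 11 > 7; vs Dove: 9 > 7.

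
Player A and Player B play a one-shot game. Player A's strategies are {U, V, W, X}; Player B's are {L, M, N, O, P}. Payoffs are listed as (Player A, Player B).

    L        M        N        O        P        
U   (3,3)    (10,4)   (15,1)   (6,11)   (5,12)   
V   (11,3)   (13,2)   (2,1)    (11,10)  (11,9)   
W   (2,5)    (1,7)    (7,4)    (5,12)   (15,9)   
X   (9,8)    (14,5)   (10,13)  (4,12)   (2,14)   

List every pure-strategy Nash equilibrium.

Find each player's best response to every opponent strategy; NE are the intersections.
Player A's best responses — vs L: V (payoff 11); vs M: X (payoff 14); vs N: U (payoff 15); vs O: V (payoff 11); vs P: W (payoff 15).
Player B's best responses — vs U: P (payoff 12); vs V: O (payoff 10); vs W: O (payoff 12); vs X: P (payoff 14).
The only mutual best response is (V, O); neither player gains by switching there.

(V, O)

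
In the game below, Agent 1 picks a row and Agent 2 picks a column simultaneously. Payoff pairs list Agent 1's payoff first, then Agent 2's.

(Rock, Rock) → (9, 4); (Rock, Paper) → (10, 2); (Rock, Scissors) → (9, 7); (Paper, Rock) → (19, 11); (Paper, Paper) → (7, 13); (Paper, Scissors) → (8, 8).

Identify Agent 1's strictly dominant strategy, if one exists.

A strategy is strictly dominant if it gives Agent 1 a strictly higher payoff than every other strategy, against every choice by the opponent.
Rock is not dominant: against Rock, Paper gives 19 > 9.
Paper is not dominant: against Paper, Rock gives 10 > 7.
No single strategy is best against every opponent action.

None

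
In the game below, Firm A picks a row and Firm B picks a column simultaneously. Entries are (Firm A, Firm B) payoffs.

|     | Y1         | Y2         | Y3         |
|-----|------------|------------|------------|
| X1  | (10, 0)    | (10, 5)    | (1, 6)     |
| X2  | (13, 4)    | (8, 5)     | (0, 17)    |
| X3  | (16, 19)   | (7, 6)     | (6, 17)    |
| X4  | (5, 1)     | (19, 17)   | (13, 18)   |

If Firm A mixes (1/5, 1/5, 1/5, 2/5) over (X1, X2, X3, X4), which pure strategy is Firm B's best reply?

Y3

Compute Firm B's expected payoff from each pure strategy against the given mix.
Y1: (1/5)·0 + (1/5)·4 + (1/5)·19 + (2/5)·1 = 5
Y2: (1/5)·5 + (1/5)·5 + (1/5)·6 + (2/5)·17 = 10
Y3: (1/5)·6 + (1/5)·17 + (1/5)·17 + (2/5)·18 = 76/5
Highest expected payoff is 76/5, from Y3.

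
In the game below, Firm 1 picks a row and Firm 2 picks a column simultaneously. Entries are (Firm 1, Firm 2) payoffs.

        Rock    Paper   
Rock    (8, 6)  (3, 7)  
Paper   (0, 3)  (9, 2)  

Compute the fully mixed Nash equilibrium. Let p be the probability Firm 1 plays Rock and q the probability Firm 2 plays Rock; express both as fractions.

In a mixed NE each player is indifferent between their pure strategies, so the opponent's mix sets the indifference.
Firm 2 indifferent between Rock and Paper: p·6 + (1−p)·3 = p·7 + (1−p)·2 ⟹ 3 + 3p = 2 + 5p ⟹ p = 1/2.
Firm 1 indifferent between Rock and Paper: q·8 + (1−q)·3 = q·0 + (1−q)·9 ⟹ 3 + 5q = 9 + (-9)q ⟹ q = 3/7.

p = 1/2, q = 3/7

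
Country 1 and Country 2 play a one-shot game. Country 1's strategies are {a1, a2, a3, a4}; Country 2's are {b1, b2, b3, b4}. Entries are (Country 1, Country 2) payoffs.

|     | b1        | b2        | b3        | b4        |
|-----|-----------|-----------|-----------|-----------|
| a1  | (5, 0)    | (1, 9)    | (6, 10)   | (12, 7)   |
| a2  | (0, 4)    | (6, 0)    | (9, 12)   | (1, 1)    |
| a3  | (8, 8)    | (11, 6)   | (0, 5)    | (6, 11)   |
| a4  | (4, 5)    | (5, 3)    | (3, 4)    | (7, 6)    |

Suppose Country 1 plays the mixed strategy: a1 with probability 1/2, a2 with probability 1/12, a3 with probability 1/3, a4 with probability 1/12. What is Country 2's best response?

Compute Country 2's expected payoff from each pure strategy against the given mix.
b1: (1/2)·0 + (1/12)·4 + (1/3)·8 + (1/12)·5 = 41/12
b2: (1/2)·9 + (1/12)·0 + (1/3)·6 + (1/12)·3 = 27/4
b3: (1/2)·10 + (1/12)·12 + (1/3)·5 + (1/12)·4 = 8
b4: (1/2)·7 + (1/12)·1 + (1/3)·11 + (1/12)·6 = 31/4
Highest expected payoff is 8, from b3.

b3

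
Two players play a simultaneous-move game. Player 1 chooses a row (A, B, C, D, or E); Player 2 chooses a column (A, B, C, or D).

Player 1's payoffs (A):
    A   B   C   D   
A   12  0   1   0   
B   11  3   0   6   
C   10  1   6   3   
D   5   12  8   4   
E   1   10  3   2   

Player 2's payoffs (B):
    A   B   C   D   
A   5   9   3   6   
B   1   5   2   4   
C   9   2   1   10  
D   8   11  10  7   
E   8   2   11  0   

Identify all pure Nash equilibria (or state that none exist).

Find each player's best response to every opponent strategy; NE are the intersections.
Player 1's best responses — vs A: A (payoff 12); vs B: D (payoff 12); vs C: D (payoff 8); vs D: B (payoff 6).
Player 2's best responses — vs A: B (payoff 9); vs B: B (payoff 5); vs C: D (payoff 10); vs D: B (payoff 11); vs E: C (payoff 11).
The only mutual best response is (D, B); neither player gains by switching there.

(D, B)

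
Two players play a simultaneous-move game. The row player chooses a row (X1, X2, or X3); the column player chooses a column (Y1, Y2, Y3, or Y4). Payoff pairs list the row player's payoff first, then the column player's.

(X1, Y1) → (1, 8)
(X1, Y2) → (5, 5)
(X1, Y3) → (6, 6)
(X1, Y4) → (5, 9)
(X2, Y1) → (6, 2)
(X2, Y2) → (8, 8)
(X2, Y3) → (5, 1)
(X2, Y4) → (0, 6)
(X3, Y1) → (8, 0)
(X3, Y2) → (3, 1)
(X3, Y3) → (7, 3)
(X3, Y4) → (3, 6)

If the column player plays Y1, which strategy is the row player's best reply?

With the column player fixed at Y1, the row player's payoffs are: X1 → 1, X2 → 6, X3 → 8.
The maximum is 8, achieved by X3.

X3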